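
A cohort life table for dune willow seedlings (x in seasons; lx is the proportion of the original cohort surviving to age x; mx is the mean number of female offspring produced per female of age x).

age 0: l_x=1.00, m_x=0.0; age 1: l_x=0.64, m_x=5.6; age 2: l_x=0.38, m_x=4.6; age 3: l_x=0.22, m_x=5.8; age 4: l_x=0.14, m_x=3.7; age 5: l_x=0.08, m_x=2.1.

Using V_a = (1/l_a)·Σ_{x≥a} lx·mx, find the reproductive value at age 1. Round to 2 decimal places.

11.40

lx·mx for x ≥ 1: 3.584, 1.748, 1.276, 0.518, 0.168 → sum = 7.294
V_1 = 7.294 / l_1 = 7.294 / 0.64 = 11.396875 → 11.40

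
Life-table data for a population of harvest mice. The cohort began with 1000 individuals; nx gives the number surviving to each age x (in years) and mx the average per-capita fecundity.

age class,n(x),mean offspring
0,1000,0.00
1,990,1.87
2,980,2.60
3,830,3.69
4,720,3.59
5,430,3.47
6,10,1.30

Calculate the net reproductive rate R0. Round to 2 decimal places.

lx = nx/n0 = nx/1000: 1, 0.99, 0.98, 0.83, 0.72, 0.43, 0.01
lx·mx by age: 0, 1.8513, 2.548, 3.0627, 2.5848, 1.4921, 0.013
R0 = Σ lx·mx = 11.5519 → 11.55

11.55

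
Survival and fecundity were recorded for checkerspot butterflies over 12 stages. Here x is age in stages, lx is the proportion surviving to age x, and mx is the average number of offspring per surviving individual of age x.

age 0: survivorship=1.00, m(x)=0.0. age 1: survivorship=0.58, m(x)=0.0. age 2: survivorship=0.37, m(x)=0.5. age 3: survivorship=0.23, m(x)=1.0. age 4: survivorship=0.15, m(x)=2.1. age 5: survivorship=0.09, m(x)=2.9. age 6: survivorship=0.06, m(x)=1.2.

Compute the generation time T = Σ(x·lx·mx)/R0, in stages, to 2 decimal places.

lx·mx: 0, 0, 0.185, 0.23, 0.315, 0.261, 0.072 → R0 = 1.063
x·lx·mx: 0, 0, 0.37, 0.69, 1.26, 1.305, 0.432 → Σ = 4.057
T = 4.057 / 1.063 = 3.816557… → 3.82

3.82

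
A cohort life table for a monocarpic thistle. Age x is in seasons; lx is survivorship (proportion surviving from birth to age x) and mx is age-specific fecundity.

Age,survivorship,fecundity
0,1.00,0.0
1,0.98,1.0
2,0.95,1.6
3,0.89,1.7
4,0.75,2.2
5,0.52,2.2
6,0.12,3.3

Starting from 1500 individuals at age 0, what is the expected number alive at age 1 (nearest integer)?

1470

Expected survivors = N0 · l_1 = 1500 × 0.98 = 1470 → 1470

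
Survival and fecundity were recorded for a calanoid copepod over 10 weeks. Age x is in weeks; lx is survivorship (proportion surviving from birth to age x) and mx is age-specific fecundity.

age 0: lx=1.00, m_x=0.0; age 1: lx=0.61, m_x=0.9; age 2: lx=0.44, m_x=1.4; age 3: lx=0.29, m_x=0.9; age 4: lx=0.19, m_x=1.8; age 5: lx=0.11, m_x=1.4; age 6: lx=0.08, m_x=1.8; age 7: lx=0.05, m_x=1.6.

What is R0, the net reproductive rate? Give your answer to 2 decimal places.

2.15

lx·mx by age: 0, 0.549, 0.616, 0.261, 0.342, 0.154, 0.144, 0.08
R0 = Σ lx·mx = 2.146 → 2.15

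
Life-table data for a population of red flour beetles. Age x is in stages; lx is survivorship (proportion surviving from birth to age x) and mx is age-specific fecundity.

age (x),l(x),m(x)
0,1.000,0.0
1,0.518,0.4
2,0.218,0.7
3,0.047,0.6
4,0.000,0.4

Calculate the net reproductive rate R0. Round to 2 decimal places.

0.39

lx·mx by age: 0, 0.2072, 0.1526, 0.0282, 0
R0 = Σ lx·mx = 0.388 → 0.39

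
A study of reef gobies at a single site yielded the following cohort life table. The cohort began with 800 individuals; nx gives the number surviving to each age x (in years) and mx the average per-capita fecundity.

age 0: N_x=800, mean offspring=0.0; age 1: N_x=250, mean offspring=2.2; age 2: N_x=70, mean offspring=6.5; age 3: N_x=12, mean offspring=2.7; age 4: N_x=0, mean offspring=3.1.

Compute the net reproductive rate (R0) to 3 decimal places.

lx = nx/n0 = nx/800: 1, 0.3125, 0.0875, 0.015, 0
lx·mx by age: 0, 0.6875, 0.56875, 0.0405, 0
R0 = Σ lx·mx = 1.29675 → 1.297

1.297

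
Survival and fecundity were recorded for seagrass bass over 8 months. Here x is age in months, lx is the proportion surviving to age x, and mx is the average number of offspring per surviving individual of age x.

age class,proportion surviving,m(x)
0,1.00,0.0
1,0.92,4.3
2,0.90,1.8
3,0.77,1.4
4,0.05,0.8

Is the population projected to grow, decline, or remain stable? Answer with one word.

growing

R0 = Σ lx·mx = 0 + 3.956 + 1.62 + 1.078 + 0.04 = 6.694
R0 > 1, so the population is growing.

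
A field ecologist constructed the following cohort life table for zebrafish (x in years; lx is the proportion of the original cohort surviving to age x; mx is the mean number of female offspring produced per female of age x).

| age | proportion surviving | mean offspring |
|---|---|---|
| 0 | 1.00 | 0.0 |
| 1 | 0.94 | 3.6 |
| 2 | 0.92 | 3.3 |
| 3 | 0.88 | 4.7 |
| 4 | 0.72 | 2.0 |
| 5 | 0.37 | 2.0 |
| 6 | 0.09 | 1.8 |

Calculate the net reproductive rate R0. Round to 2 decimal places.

12.90

lx·mx by age: 0, 3.384, 3.036, 4.136, 1.44, 0.74, 0.162
R0 = Σ lx·mx = 12.898 → 12.90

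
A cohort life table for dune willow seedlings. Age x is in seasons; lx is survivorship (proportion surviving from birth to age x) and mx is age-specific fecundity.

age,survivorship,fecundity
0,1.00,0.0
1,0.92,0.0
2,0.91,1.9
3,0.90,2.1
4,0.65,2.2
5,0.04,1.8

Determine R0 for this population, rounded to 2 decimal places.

lx·mx by age: 0, 0, 1.729, 1.89, 1.43, 0.072
R0 = Σ lx·mx = 5.121 → 5.12

5.12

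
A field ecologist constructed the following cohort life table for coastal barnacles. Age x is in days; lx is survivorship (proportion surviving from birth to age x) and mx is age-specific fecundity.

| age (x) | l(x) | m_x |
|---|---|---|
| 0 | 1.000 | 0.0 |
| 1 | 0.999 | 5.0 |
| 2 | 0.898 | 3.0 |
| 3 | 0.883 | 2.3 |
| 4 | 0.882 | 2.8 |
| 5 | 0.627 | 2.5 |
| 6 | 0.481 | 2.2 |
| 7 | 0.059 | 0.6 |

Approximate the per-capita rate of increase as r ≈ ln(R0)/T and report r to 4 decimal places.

R0 = Σ lx·mx = 0 + 4.995 + 2.694 + 2.0309 + 2.4696 + 1.5675 + 1.0582 + 0.0354 = 14.8506
Σ x·lx·mx = 40.7886; T = 40.7886/14.8506 = 2.7466…
r ≈ ln(R0)/T = ln(14.8506)/2.7466… = 0.982321… → 0.9823

0.9823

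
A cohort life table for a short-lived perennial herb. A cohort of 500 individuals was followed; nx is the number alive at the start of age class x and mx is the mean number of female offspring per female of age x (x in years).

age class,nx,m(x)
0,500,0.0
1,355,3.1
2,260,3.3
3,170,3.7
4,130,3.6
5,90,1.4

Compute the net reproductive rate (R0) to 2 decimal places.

lx = nx/n0 = nx/500: 1, 0.71, 0.52, 0.34, 0.26, 0.18
lx·mx by age: 0, 2.201, 1.716, 1.258, 0.936, 0.252
R0 = Σ lx·mx = 6.363 → 6.36

6.36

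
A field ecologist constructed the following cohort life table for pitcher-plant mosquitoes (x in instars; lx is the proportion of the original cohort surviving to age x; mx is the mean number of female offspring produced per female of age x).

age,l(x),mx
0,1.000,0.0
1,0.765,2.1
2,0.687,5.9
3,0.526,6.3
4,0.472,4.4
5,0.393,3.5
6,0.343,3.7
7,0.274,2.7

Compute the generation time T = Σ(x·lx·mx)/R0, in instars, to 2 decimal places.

lx·mx: 0, 1.6065, 4.0533, 3.3138, 2.0768, 1.3755, 1.2691, 0.7398 → R0 = 14.4348
x·lx·mx: 0, 1.6065, 8.1066, 9.9414, 8.3072, 6.8775, 7.6146, 5.1786 → Σ = 47.6324
T = 47.6324 / 14.4348 = 3.299831… → 3.30

3.30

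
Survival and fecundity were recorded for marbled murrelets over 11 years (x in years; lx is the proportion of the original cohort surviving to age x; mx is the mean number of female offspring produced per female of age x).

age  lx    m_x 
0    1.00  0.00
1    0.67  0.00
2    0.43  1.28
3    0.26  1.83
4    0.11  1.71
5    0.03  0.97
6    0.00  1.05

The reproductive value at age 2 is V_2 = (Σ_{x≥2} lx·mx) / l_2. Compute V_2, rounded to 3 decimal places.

lx·mx for x ≥ 2: 0.5504, 0.4758, 0.1881, 0.0291, 0 → sum = 1.2434
V_2 = 1.2434 / l_2 = 1.2434 / 0.43 = 2.891628… → 2.892

2.892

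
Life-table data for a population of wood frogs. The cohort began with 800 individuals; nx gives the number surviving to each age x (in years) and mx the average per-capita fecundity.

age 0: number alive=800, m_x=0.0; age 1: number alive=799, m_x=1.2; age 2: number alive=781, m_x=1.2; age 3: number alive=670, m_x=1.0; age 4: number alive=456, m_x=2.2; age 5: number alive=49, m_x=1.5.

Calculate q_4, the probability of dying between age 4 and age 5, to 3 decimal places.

0.893

lx = nx/n0 = nx/800: 1, 0.99875, 0.97625, 0.8375, 0.57, 0.06125
q_4 = (l_4 − l_5) / l_4 = (0.57 − 0.06125) / 0.57
     = 0.50875 / 0.57 = 0.892544… → 0.893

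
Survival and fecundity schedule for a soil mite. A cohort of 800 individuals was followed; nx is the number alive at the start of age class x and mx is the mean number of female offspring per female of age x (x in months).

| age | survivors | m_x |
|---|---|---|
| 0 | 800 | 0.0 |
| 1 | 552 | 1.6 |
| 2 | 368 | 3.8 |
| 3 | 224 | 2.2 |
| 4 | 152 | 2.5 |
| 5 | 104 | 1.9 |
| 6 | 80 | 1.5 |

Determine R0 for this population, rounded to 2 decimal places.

lx = nx/n0 = nx/800: 1, 0.69, 0.46, 0.28, 0.19, 0.13, 0.1
lx·mx by age: 0, 1.104, 1.748, 0.616, 0.475, 0.247, 0.15
R0 = Σ lx·mx = 4.34 → 4.34

4.34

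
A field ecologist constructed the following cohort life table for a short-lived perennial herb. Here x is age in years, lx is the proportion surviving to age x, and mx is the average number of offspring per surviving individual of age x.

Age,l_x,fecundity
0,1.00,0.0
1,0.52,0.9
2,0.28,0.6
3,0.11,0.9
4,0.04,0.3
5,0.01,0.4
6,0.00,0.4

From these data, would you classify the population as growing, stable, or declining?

declining

R0 = Σ lx·mx = 0 + 0.468 + 0.168 + 0.099 + 0.012 + 0.004 + 0 = 0.751
R0 < 1, so the population is declining.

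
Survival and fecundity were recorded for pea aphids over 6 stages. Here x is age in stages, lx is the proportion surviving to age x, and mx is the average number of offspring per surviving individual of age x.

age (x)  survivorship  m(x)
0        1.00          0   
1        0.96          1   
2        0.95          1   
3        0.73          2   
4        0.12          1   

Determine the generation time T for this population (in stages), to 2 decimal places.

2.21

lx·mx: 0, 0.96, 0.95, 1.46, 0.12 → R0 = 3.49
x·lx·mx: 0, 0.96, 1.9, 4.38, 0.48 → Σ = 7.72
T = 7.72 / 3.49 = 2.212034… → 2.21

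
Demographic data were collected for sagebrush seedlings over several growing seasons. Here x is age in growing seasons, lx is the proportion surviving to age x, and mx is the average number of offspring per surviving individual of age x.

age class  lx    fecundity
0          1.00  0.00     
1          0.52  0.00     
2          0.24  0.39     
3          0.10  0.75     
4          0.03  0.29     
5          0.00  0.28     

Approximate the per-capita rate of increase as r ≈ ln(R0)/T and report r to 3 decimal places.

R0 = Σ lx·mx = 0 + 0 + 0.0936 + 0.075 + 0.0087 + 0 = 0.1773
Σ x·lx·mx = 0.447; T = 0.447/0.1773 = 2.52115…
r ≈ ln(R0)/T = ln(0.1773)/2.52115… = -0.68616… → -0.686

-0.686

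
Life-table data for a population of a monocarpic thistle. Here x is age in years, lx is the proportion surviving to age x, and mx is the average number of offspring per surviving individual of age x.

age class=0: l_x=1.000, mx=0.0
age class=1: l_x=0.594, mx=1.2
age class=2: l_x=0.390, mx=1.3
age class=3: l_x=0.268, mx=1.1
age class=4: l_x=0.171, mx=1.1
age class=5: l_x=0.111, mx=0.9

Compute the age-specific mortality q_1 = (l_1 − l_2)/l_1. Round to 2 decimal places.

0.34

q_1 = (l_1 − l_2) / l_1 = (0.594 − 0.39) / 0.594
     = 0.204 / 0.594 = 0.343434… → 0.34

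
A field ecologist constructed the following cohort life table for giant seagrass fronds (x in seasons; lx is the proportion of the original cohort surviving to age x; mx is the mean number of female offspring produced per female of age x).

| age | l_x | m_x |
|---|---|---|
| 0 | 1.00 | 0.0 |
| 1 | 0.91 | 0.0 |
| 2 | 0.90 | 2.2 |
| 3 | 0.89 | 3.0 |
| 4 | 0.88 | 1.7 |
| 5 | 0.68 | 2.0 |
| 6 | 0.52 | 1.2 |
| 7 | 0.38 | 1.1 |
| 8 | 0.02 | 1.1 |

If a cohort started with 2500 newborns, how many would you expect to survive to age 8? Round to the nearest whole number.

50

Expected survivors = N0 · l_8 = 2500 × 0.02 = 50 → 50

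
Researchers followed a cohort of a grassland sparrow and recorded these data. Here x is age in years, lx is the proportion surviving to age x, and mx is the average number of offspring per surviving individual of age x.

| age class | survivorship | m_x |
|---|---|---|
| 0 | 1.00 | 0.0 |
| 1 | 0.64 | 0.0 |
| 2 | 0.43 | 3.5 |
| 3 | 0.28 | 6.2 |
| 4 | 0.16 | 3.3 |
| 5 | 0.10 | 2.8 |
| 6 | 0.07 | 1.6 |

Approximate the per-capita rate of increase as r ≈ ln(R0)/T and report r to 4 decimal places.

R0 = Σ lx·mx = 0 + 0 + 1.505 + 1.736 + 0.528 + 0.28 + 0.112 = 4.161
Σ x·lx·mx = 12.402; T = 12.402/4.161 = 2.98053…
r ≈ ln(R0)/T = ln(4.161)/2.98053… = 0.478356… → 0.4784

0.4784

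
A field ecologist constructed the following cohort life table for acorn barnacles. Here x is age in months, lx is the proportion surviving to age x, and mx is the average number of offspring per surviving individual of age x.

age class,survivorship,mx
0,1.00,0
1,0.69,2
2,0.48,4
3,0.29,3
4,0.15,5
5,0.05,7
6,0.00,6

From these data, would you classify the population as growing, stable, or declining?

R0 = Σ lx·mx = 0 + 1.38 + 1.92 + 0.87 + 0.75 + 0.35 + 0 = 5.27
R0 > 1, so the population is growing.

growing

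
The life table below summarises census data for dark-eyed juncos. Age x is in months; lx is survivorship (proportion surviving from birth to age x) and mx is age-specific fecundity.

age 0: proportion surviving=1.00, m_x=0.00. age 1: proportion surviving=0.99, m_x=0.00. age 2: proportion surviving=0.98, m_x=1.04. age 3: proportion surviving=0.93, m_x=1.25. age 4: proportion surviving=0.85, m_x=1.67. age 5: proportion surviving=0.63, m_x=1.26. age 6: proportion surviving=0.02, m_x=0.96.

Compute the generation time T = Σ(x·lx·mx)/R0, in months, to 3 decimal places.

3.463

lx·mx: 0, 0, 1.0192, 1.1625, 1.4195, 0.7938, 0.0192 → R0 = 4.4142
x·lx·mx: 0, 0, 2.0384, 3.4875, 5.678, 3.969, 0.1152 → Σ = 15.2881
T = 15.2881 / 4.4142 = 3.463391… → 3.463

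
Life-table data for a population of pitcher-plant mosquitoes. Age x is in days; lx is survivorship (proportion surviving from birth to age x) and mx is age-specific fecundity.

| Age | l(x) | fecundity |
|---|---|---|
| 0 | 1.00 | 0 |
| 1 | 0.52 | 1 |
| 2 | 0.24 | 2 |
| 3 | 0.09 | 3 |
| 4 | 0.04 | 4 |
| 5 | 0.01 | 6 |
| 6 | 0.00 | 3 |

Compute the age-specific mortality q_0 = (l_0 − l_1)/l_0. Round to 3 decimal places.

q_0 = (l_0 − l_1) / l_0 = (1 − 0.52) / 1
     = 0.48 / 1 = 0.48 → 0.480

0.480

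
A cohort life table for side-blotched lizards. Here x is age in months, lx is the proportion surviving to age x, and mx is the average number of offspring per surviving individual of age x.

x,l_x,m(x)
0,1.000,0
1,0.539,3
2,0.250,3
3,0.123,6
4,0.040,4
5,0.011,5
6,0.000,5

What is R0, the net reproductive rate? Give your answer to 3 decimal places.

3.320

lx·mx by age: 0, 1.617, 0.75, 0.738, 0.16, 0.055, 0
R0 = Σ lx·mx = 3.32 → 3.320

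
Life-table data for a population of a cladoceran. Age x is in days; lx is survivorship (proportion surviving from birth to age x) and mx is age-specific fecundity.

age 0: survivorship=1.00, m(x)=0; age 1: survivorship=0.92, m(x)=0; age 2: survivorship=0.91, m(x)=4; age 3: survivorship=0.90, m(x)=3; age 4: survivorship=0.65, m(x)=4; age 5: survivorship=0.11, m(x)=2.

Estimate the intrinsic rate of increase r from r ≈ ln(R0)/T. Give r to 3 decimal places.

R0 = Σ lx·mx = 0 + 0 + 3.64 + 2.7 + 2.6 + 0.22 = 9.16
Σ x·lx·mx = 26.88; T = 26.88/9.16 = 2.9345…
r ≈ ln(R0)/T = ln(9.16)/2.9345… = 0.75476… → 0.755

0.755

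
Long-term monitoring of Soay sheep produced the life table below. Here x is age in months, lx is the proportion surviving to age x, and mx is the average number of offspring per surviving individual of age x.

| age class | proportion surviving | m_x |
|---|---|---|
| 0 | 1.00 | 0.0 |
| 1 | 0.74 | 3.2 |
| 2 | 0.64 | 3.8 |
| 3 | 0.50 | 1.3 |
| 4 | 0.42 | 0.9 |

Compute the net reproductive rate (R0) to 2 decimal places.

lx·mx by age: 0, 2.368, 2.432, 0.65, 0.378
R0 = Σ lx·mx = 5.828 → 5.83

5.83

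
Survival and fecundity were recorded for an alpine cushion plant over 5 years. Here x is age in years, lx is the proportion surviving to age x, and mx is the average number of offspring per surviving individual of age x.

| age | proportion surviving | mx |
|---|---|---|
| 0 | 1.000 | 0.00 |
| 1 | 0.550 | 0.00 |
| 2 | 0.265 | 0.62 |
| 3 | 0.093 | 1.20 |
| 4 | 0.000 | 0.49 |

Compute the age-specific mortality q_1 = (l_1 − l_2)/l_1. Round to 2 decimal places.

0.52

q_1 = (l_1 − l_2) / l_1 = (0.55 − 0.265) / 0.55
     = 0.285 / 0.55 = 0.518182… → 0.52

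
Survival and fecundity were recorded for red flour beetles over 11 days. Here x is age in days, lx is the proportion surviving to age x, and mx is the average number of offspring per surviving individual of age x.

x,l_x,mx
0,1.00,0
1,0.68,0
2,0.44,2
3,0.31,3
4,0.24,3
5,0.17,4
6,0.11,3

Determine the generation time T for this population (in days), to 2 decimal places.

3.62

lx·mx: 0, 0, 0.88, 0.93, 0.72, 0.68, 0.33 → R0 = 3.54
x·lx·mx: 0, 0, 1.76, 2.79, 2.88, 3.4, 1.98 → Σ = 12.81
T = 12.81 / 3.54 = 3.618644… → 3.62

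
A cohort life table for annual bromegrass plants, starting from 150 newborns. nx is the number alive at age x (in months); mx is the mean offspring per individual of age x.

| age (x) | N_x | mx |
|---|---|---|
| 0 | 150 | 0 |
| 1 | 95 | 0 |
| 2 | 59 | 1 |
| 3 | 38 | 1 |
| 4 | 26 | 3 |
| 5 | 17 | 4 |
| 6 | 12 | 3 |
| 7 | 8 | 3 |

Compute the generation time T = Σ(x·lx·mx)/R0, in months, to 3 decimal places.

4.185

lx = nx/n0 = nx/150: 1, 0.63333…, 0.39333…, 0.25333…, 0.17333…, 0.11333…, 0.08, 0.05333…
lx·mx: 0, 0, 0.393333…, 0.253333…, 0.52…, 0.453333…, 0.24, 0.16… → R0 = 2.02…
x·lx·mx: 0, 0, 0.786667…, 0.76…, 2.08…, 2.266667…, 1.44, 1.12… → Σ = 8.453333…
T = 8.453333… / 2.02… = 4.184818… → 4.185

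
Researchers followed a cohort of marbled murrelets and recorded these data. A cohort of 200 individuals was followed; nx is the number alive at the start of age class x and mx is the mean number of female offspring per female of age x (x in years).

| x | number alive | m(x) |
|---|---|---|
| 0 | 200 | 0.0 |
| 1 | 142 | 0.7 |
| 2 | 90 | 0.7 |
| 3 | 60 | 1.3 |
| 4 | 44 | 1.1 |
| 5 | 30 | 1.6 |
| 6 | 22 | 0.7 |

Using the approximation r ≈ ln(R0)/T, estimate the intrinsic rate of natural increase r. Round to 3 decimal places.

0.202

lx = nx/n0 = nx/200: 1, 0.71, 0.45, 0.3, 0.22, 0.15, 0.11
R0 = Σ lx·mx = 0 + 0.497 + 0.315 + 0.39 + 0.242 + 0.24 + 0.077 = 1.761
Σ x·lx·mx = 4.927; T = 4.927/1.761 = 2.79784…
r ≈ ln(R0)/T = ln(1.761)/2.79784… = 0.20226… → 0.202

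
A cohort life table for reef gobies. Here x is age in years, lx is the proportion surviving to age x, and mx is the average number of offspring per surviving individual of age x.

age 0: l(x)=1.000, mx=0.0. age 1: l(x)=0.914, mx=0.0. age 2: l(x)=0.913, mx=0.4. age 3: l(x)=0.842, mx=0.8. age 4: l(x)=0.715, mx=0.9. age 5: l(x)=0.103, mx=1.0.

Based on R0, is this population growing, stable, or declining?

growing

R0 = Σ lx·mx = 0 + 0 + 0.3652 + 0.6736 + 0.6435 + 0.103 = 1.7853
R0 > 1, so the population is growing.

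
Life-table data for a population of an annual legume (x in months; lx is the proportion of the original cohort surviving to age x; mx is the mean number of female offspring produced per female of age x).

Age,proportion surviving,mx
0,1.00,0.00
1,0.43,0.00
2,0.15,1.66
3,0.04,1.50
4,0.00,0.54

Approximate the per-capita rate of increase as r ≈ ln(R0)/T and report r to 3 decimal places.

-0.535

R0 = Σ lx·mx = 0 + 0 + 0.249 + 0.06 + 0 = 0.309
Σ x·lx·mx = 0.678; T = 0.678/0.309 = 2.19417…
r ≈ ln(R0)/T = ln(0.309)/2.19417… = -0.53524… → -0.535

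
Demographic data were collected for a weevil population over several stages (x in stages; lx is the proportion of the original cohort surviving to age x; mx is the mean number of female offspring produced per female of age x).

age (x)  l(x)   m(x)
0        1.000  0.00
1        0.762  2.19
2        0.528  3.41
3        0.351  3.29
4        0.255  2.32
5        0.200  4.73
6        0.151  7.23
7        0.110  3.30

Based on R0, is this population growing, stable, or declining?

R0 = Σ lx·mx = 0 + 1.66878 + 1.80048 + 1.15479 + 0.5916 + 0.946 + 1.09173 + 0.363 = 7.61638
R0 > 1, so the population is growing.

growing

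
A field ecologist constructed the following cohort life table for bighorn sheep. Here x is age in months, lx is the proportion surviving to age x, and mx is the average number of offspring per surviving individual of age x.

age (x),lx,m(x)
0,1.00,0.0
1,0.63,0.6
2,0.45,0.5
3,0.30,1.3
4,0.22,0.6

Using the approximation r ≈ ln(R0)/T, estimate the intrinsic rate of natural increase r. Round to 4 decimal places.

R0 = Σ lx·mx = 0 + 0.378 + 0.225 + 0.39 + 0.132 = 1.125
Σ x·lx·mx = 2.526; T = 2.526/1.125 = 2.24533…
r ≈ ln(R0)/T = ln(1.125)/2.24533… = 0.052457… → 0.0525

0.0525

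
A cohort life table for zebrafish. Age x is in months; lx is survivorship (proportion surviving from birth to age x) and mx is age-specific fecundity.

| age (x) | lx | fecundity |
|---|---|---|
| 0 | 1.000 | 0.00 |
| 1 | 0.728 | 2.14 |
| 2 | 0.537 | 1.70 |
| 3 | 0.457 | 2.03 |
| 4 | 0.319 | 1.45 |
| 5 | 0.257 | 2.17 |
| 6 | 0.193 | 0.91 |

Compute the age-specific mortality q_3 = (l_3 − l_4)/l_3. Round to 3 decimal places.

q_3 = (l_3 − l_4) / l_3 = (0.457 − 0.319) / 0.457
     = 0.138 / 0.457 = 0.301969… → 0.302

0.302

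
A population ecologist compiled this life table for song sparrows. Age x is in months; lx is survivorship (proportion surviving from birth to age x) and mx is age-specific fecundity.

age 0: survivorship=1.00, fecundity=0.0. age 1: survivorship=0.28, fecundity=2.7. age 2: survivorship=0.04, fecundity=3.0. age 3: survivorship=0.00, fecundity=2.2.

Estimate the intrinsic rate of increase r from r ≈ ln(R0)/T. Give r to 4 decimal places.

-0.1164

R0 = Σ lx·mx = 0 + 0.756 + 0.12 + 0 = 0.876
Σ x·lx·mx = 0.996; T = 0.996/0.876 = 1.13699…
r ≈ ln(R0)/T = ln(0.876)/1.13699… = -0.116439… → -0.1164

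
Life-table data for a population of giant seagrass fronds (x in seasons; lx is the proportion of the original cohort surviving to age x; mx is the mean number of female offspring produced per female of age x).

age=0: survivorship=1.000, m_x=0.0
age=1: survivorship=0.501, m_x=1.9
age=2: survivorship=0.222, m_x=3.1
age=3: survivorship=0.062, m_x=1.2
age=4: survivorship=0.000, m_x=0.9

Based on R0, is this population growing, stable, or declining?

R0 = Σ lx·mx = 0 + 0.9519 + 0.6882 + 0.0744 + 0 = 1.7145
R0 > 1, so the population is growing.

growing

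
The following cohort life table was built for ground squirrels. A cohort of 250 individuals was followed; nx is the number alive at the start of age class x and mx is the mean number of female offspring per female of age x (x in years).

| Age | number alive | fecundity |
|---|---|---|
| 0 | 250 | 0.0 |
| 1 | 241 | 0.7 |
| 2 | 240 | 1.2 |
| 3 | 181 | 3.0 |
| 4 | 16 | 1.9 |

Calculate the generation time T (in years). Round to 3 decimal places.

lx = nx/n0 = nx/250: 1, 0.964, 0.96, 0.724, 0.064
lx·mx: 0, 0.6748, 1.152, 2.172, 0.1216 → R0 = 4.1204
x·lx·mx: 0, 0.6748, 2.304, 6.516, 0.4864 → Σ = 9.9812
T = 9.9812 / 4.1204 = 2.422386… → 2.422

2.422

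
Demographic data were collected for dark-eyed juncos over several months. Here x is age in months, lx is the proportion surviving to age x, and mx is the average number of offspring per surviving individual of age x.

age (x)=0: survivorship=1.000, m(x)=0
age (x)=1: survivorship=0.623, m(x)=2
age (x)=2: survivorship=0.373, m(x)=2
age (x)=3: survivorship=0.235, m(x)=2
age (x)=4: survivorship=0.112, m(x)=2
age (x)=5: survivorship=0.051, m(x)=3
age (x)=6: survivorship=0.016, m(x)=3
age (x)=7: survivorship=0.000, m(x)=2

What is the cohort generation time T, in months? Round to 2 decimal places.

2.11

lx·mx: 0, 1.246, 0.746, 0.47, 0.224, 0.153, 0.048, 0 → R0 = 2.887
x·lx·mx: 0, 1.246, 1.492, 1.41, 0.896, 0.765, 0.288, 0 → Σ = 6.097
T = 6.097 / 2.887 = 2.111881… → 2.11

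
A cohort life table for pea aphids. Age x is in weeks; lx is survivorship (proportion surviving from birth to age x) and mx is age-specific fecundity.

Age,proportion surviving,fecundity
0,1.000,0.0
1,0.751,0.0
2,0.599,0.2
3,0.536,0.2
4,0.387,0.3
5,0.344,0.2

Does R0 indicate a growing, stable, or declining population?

R0 = Σ lx·mx = 0 + 0 + 0.1198 + 0.1072 + 0.1161 + 0.0688 = 0.4119
R0 < 1, so the population is declining.

declining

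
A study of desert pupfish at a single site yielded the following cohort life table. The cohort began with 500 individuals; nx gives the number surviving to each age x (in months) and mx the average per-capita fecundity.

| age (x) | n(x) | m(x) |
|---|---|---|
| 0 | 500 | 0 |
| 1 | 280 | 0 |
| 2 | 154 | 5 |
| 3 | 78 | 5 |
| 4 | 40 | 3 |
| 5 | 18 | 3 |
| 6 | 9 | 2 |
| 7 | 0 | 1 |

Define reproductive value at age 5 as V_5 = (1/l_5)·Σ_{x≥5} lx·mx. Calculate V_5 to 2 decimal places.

lx = nx/n0 = nx/500: 1, 0.56, 0.308, 0.156, 0.08, 0.036, 0.018, 0
lx·mx for x ≥ 5: 0.108, 0.036, 0 → sum = 0.144
V_5 = 0.144 / l_5 = 0.144 / 0.036 = 4 → 4.00

4.00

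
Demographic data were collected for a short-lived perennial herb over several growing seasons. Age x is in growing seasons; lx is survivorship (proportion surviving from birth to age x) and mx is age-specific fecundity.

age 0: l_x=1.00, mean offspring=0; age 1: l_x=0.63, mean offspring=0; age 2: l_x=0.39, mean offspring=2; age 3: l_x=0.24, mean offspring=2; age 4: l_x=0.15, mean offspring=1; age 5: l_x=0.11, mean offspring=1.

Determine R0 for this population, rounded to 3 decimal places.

lx·mx by age: 0, 0, 0.78, 0.48, 0.15, 0.11
R0 = Σ lx·mx = 1.52 → 1.520

1.520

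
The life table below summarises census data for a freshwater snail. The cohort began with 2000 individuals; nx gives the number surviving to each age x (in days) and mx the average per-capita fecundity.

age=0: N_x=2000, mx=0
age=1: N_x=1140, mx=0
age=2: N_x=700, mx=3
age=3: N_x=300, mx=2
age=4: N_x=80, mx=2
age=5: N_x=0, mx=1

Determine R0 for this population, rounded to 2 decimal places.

lx = nx/n0 = nx/2000: 1, 0.57, 0.35, 0.15, 0.04, 0
lx·mx by age: 0, 0, 1.05, 0.3, 0.08, 0
R0 = Σ lx·mx = 1.43 → 1.43

1.43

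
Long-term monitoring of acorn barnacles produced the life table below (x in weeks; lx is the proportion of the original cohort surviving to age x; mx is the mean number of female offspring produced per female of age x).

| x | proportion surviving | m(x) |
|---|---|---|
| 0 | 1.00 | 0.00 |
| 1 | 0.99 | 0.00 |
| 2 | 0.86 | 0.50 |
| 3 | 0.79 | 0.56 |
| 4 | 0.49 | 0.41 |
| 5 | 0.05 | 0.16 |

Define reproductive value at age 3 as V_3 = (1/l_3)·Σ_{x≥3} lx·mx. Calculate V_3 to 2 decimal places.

0.82

lx·mx for x ≥ 3: 0.4424, 0.2009, 0.008 → sum = 0.6513
V_3 = 0.6513 / l_3 = 0.6513 / 0.79 = 0.82443… → 0.82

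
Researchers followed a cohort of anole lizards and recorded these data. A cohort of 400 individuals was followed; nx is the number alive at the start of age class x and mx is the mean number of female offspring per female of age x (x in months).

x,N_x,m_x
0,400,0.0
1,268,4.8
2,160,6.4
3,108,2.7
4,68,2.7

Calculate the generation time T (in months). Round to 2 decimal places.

1.77

lx = nx/n0 = nx/400: 1, 0.67, 0.4, 0.27, 0.17
lx·mx: 0, 3.216, 2.56, 0.729, 0.459 → R0 = 6.964
x·lx·mx: 0, 3.216, 5.12, 2.187, 1.836 → Σ = 12.359
T = 12.359 / 6.964 = 1.774698… → 1.77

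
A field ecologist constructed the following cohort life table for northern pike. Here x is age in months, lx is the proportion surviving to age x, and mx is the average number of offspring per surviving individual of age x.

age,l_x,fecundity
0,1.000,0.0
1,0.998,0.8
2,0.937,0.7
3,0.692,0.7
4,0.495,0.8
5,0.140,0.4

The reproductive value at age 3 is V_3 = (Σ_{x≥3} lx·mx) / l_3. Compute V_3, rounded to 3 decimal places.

lx·mx for x ≥ 3: 0.4844, 0.396, 0.056 → sum = 0.9364
V_3 = 0.9364 / l_3 = 0.9364 / 0.692 = 1.353179… → 1.353

1.353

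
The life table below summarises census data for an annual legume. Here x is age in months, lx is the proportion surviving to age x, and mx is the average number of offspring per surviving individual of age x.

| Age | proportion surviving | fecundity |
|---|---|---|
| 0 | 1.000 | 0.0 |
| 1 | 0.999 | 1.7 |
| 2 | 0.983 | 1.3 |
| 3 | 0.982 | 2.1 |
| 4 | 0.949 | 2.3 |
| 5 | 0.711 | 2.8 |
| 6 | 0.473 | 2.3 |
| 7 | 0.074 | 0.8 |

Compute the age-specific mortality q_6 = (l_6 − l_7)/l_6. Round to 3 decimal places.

0.844

q_6 = (l_6 − l_7) / l_6 = (0.473 − 0.074) / 0.473
     = 0.399 / 0.473 = 0.843552… → 0.844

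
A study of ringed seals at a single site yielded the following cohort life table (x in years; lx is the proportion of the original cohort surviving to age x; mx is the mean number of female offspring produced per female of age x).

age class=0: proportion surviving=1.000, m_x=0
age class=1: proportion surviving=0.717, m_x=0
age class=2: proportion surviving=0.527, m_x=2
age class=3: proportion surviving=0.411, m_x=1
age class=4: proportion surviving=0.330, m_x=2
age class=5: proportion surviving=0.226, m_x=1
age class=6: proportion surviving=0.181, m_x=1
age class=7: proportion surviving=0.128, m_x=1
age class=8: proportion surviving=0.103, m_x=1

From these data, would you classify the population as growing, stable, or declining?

growing

R0 = Σ lx·mx = 0 + 0 + 1.054 + 0.411 + 0.66 + 0.226 + 0.181 + 0.128 + 0.103 = 2.763
R0 > 1, so the population is growing.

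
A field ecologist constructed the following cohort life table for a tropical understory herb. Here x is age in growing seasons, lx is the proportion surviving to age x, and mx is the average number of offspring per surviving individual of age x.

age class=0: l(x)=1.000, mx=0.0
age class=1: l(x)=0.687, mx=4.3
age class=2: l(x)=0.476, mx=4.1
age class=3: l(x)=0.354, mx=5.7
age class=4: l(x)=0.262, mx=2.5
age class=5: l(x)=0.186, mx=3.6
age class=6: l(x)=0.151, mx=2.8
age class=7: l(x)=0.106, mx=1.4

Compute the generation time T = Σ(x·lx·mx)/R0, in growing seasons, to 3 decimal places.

lx·mx: 0, 2.9541, 1.9516, 2.0178, 0.655, 0.6696, 0.4228, 0.1484 → R0 = 8.8193
x·lx·mx: 0, 2.9541, 3.9032, 6.0534, 2.62, 3.348, 2.5368, 1.0388 → Σ = 22.4543
T = 22.4543 / 8.8193 = 2.546041… → 2.546

2.546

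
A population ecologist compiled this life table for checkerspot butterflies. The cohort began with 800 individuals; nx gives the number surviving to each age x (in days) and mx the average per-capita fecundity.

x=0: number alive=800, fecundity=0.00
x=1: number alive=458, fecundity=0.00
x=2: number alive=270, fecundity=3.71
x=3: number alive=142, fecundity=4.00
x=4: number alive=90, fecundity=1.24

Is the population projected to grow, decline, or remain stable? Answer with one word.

growing

lx = nx/n0 = nx/800: 1, 0.5725, 0.3375, 0.1775, 0.1125
R0 = Σ lx·mx = 0 + 0 + 1.252125 + 0.71 + 0.1395 = 2.101625
R0 > 1, so the population is growing.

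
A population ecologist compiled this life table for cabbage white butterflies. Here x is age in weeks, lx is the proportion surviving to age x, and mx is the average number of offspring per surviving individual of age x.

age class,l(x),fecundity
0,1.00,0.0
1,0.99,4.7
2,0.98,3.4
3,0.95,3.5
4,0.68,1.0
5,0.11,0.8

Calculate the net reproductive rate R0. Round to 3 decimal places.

12.078

lx·mx by age: 0, 4.653, 3.332, 3.325, 0.68, 0.088
R0 = Σ lx·mx = 12.078 → 12.078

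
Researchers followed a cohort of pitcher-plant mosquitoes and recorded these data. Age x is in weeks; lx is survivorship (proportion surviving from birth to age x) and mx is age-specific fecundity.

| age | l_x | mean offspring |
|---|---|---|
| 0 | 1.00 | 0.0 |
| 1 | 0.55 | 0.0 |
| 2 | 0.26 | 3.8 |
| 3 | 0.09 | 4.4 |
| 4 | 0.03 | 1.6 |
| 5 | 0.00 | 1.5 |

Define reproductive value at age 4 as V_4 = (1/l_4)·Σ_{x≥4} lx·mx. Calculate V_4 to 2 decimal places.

lx·mx for x ≥ 4: 0.048, 0 → sum = 0.048
V_4 = 0.048 / l_4 = 0.048 / 0.03 = 1.6 → 1.60

1.60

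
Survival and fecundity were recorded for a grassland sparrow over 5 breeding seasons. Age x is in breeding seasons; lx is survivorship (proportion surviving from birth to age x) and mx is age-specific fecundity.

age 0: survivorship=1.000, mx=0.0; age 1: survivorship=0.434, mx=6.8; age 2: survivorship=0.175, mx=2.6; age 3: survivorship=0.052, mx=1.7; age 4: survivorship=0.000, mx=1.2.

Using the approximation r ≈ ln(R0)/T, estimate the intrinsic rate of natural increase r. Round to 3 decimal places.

1.060

R0 = Σ lx·mx = 0 + 2.9512 + 0.455 + 0.0884 + 0 = 3.4946
Σ x·lx·mx = 4.1264; T = 4.1264/3.4946 = 1.18079…
r ≈ ln(R0)/T = ln(3.4946)/1.18079… = 1.05964… → 1.060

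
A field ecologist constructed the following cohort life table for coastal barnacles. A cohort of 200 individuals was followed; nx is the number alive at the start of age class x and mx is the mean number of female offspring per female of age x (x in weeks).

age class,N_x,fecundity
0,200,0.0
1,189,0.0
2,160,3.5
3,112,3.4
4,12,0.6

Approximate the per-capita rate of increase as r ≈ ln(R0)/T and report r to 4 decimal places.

0.6438

lx = nx/n0 = nx/200: 1, 0.945, 0.8, 0.56, 0.06
R0 = Σ lx·mx = 0 + 0 + 2.8 + 1.904 + 0.036 = 4.74
Σ x·lx·mx = 11.456; T = 11.456/4.74 = 2.41688…
r ≈ ln(R0)/T = ln(4.74)/2.41688… = 0.643821… → 0.6438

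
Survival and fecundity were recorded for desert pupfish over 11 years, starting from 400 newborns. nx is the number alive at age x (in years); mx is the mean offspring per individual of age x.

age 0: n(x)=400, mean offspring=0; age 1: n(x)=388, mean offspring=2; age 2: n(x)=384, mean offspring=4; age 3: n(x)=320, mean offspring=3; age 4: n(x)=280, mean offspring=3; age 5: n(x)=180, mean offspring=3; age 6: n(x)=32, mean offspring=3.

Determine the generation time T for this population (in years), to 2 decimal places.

2.81

lx = nx/n0 = nx/400: 1, 0.97, 0.96, 0.8, 0.7, 0.45, 0.08
lx·mx: 0, 1.94, 3.84, 2.4, 2.1, 1.35, 0.24 → R0 = 11.87
x·lx·mx: 0, 1.94, 7.68, 7.2, 8.4, 6.75, 1.44 → Σ = 33.41
T = 33.41 / 11.87 = 2.814659… → 2.81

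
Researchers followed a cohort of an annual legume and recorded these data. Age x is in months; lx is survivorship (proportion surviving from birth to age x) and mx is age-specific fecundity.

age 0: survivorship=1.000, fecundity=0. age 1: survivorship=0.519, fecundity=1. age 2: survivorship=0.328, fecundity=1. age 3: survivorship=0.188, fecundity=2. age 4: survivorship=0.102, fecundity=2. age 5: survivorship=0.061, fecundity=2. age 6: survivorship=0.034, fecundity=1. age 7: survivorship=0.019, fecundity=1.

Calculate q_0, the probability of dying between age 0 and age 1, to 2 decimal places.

q_0 = (l_0 − l_1) / l_0 = (1 − 0.519) / 1
     = 0.481 / 1 = 0.481 → 0.48

0.48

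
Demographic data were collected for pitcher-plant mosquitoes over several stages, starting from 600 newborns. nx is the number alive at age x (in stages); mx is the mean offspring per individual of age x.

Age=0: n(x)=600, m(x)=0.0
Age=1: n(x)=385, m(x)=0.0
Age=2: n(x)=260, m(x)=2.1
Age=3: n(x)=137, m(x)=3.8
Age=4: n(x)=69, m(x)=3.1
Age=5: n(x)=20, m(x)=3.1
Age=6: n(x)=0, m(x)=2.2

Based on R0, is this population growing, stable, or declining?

growing

lx = nx/n0 = nx/600: 1, 0.64167…, 0.43333…, 0.22833…, 0.115, 0.03333…, 0
R0 = Σ lx·mx = 0 + 0 + 0.91… + 0.867667… + 0.3565 + 0.103333… + 0 = 2.2375…
R0 > 1, so the population is growing.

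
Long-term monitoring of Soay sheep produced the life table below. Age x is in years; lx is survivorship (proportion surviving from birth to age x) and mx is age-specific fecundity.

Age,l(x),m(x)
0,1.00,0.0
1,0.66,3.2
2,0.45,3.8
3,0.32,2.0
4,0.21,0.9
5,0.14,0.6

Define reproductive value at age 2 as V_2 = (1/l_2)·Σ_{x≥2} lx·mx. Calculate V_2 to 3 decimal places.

5.829

lx·mx for x ≥ 2: 1.71, 0.64, 0.189, 0.084 → sum = 2.623
V_2 = 2.623 / l_2 = 2.623 / 0.45 = 5.828889… → 5.829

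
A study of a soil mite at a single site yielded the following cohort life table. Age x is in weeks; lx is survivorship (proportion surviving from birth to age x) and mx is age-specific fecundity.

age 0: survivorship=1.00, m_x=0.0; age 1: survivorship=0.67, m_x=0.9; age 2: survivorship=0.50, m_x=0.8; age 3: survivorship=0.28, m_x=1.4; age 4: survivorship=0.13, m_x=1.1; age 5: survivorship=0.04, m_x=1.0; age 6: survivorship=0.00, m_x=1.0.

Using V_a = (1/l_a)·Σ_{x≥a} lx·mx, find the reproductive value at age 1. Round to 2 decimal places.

lx·mx for x ≥ 1: 0.603, 0.4, 0.392, 0.143, 0.04, 0 → sum = 1.578
V_1 = 1.578 / l_1 = 1.578 / 0.67 = 2.355224… → 2.36

2.36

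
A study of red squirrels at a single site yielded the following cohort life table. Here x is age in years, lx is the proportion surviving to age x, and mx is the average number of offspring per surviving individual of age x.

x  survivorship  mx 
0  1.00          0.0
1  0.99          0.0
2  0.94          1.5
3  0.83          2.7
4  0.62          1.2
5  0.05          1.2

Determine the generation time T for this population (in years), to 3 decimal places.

lx·mx: 0, 0, 1.41, 2.241, 0.744, 0.06 → R0 = 4.455
x·lx·mx: 0, 0, 2.82, 6.723, 2.976, 0.3 → Σ = 12.819
T = 12.819 / 4.455 = 2.877441… → 2.877

2.877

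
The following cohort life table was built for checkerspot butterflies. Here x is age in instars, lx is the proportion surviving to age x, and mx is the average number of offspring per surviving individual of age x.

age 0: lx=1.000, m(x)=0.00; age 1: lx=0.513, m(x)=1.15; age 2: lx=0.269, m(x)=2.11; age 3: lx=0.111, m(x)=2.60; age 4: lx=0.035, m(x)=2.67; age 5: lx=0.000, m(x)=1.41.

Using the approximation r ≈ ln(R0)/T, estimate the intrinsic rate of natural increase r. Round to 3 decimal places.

0.224

R0 = Σ lx·mx = 0 + 0.58995 + 0.56759 + 0.2886 + 0.09345 + 0 = 1.53959
Σ x·lx·mx = 2.96473; T = 2.96473/1.53959 = 1.92566…
r ≈ ln(R0)/T = ln(1.53959)/1.92566… = 0.22409… → 0.224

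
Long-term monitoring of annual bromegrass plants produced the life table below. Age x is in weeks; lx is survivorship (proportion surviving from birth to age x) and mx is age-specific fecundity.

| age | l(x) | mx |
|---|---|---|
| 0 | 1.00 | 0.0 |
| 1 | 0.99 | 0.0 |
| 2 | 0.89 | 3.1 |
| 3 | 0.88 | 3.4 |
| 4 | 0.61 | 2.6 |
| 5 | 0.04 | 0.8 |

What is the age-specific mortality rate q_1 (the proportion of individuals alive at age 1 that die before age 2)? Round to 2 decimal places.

q_1 = (l_1 − l_2) / l_1 = (0.99 − 0.89) / 0.99
     = 0.1 / 0.99 = 0.10101… → 0.10

0.10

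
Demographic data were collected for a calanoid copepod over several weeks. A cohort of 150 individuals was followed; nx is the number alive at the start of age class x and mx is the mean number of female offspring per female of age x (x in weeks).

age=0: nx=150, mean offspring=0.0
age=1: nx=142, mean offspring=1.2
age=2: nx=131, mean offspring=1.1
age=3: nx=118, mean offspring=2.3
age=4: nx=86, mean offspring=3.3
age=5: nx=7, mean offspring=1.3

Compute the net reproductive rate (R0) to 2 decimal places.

5.86

lx = nx/n0 = nx/150: 1, 0.94667…, 0.87333…, 0.78667…, 0.57333…, 0.04667…
lx·mx by age: 0, 1.136…, 0.960667…, 1.809333…, 1.892…, 0.060667…
R0 = Σ lx·mx = 5.858667… → 5.86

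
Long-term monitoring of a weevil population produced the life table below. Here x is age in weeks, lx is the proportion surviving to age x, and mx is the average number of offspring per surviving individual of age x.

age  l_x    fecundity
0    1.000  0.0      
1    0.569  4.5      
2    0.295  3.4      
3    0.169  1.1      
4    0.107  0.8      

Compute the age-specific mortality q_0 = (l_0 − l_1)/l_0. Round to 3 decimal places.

0.431

q_0 = (l_0 − l_1) / l_0 = (1 − 0.569) / 1
     = 0.431 / 1 = 0.431 → 0.431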